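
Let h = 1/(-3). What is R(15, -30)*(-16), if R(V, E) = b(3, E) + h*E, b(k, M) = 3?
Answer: -208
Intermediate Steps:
h = -1/3 ≈ -0.33333
R(V, E) = 3 - E/3
R(15, -30)*(-16) = (3 - 1/3*(-30))*(-16) = (3 + 10)*(-16) = 13*(-16) = -208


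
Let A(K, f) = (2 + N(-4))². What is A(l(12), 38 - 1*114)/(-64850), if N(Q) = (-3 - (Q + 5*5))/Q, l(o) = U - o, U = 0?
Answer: -32/32425 ≈ -0.00098689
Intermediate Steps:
l(o) = -o (l(o) = 0 - o = -o)
N(Q) = (-28 - Q)/Q (N(Q) = (-3 - (Q + 25))/Q = (-3 - (25 + Q))/Q = (-3 + (-25 - Q))/Q = (-28 - Q)/Q)
A(K, f) = 64 (A(K, f) = (2 + (-28 - 1*(-4))/(-4))² = (2 - (-28 + 4)/4)² = (2 - ¼*(-24))² = (2 + 6)² = 8² = 64)
A(l(12), 38 - 1*114)/(-64850) = 64/(-64850) = 64*(-1/64850) = -32/32425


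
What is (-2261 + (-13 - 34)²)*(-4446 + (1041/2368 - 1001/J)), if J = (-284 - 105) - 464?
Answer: 116704052959/504976 ≈ 2.3111e+5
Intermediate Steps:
J = -853 (J = -389 - 464 = -853)
(-2261 + (-13 - 34)²)*(-4446 + (1041/2368 - 1001/J)) = (-2261 + (-13 - 34)²)*(-4446 + (1041/2368 - 1001/(-853))) = (-2261 + (-47)²)*(-4446 + (1041*(1/2368) - 1001*(-1/853))) = (-2261 + 2209)*(-4446 + (1041/2368 + 1001/853)) = -52*(-4446 + 3258341/2019904) = -52*(-8977234843/2019904) = 116704052959/504976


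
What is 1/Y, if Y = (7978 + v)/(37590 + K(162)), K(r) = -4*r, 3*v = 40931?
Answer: 110826/64865 ≈ 1.7086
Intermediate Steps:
v = 40931/3 (v = (⅓)*40931 = 40931/3 ≈ 13644.)
Y = 64865/110826 (Y = (7978 + 40931/3)/(37590 - 4*162) = 64865/(3*(37590 - 648)) = (64865/3)/36942 = (64865/3)*(1/36942) = 64865/110826 ≈ 0.58529)
1/Y = 1/(64865/110826) = 110826/64865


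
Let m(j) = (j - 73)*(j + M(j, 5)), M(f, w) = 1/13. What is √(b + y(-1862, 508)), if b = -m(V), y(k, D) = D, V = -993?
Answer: 2*I*√264487 ≈ 1028.6*I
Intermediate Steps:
M(f, w) = 1/13
m(j) = (-73 + j)*(1/13 + j) (m(j) = (j - 73)*(j + 1/13) = (-73 + j)*(1/13 + j))
b = -1058456 (b = -(-73/13 + (-993)² - 948/13*(-993)) = -(-73/13 + 986049 + 941364/13) = -1*1058456 = -1058456)
√(b + y(-1862, 508)) = √(-1058456 + 508) = √(-1057948) = 2*I*√264487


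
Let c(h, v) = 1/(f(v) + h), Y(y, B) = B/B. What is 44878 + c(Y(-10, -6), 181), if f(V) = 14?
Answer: 673171/15 ≈ 44878.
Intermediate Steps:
Y(y, B) = 1
c(h, v) = 1/(14 + h)
44878 + c(Y(-10, -6), 181) = 44878 + 1/(14 + 1) = 44878 + 1/15 = 673171/15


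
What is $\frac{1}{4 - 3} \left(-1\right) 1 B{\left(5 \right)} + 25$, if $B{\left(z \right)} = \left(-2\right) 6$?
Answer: $37$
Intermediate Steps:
$B{\left(z \right)} = -12$
$\frac{1}{4 - 3} \left(-1\right) 1 B{\left(5 \right)} + 25 = \frac{1}{4 - 3} \left(-1\right) 1 \left(-12\right) + 25 = 1^{-1} \left(-1\right) 1 \left(-12\right) + 25 = 1 \left(-1\right) 1 \left(-12\right) + 25 = \left(-1\right) 1 \left(-12\right) + 25 = \left(-1\right) \left(-12\right) + 25 = 12 + 25 = 37$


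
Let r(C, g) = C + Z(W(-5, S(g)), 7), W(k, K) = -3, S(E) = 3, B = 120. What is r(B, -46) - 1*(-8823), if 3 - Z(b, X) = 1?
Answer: 8945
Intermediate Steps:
Z(b, X) = 2 (Z(b, X) = 3 - 1*1 = 3 - 1 = 2)
r(C, g) = 2 + C (r(C, g) = C + 2 = 2 + C)
r(B, -46) - 1*(-8823) = (2 + 120) - 1*(-8823) = 122 + 8823 = 8945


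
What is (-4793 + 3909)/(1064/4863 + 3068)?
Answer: -1074723/3730187 ≈ -0.28812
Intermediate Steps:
(-4793 + 3909)/(1064/4863 + 3068) = -884/(1064*(1/4863) + 3068) = -884/(1064/4863 + 3068) = -884/14920748/4863 = -884*4863/14920748 = -1074723/3730187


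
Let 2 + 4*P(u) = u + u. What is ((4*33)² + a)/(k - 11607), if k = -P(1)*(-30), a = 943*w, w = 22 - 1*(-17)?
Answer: -18067/3869 ≈ -4.6697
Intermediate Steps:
w = 39 (w = 22 + 17 = 39)
P(u) = -½ + u/2 (P(u) = -½ + (u + u)/4 = -½ + (2*u)/4 = -½ + u/2)
a = 36777 (a = 943*39 = 36777)
k = 0 (k = -(-½ + (½)*1)*(-30) = -(-½ + ½)*(-30) = -1*0*(-30) = 0*(-30) = 0)
((4*33)² + a)/(k - 11607) = ((4*33)² + 36777)/(0 - 11607) = (132² + 36777)/(-11607) = (17424 + 36777)*(-1/11607) = 54201*(-1/11607) = -18067/3869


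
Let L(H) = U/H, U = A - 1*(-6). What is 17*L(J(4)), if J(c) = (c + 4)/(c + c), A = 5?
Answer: 187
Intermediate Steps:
U = 11 (U = 5 - 1*(-6) = 5 + 6 = 11)
J(c) = (4 + c)/(2*c) (J(c) = (4 + c)/((2*c)) = (4 + c)*(1/(2*c)) = (4 + c)/(2*c))
L(H) = 11/H
17*L(J(4)) = 17*(11/(((½)*(4 + 4)/4))) = 17*(11/(((½)*(¼)*8))) = 17*(11/1) = 17*(11*1) = 17*11 = 187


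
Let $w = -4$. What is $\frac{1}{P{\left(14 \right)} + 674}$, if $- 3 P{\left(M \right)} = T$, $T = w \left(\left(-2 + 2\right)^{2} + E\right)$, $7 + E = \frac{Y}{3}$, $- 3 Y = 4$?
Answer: $\frac{27}{17930} \approx 0.0015059$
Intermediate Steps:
$Y = - \frac{4}{3}$ ($Y = \left(- \frac{1}{3}\right) 4 = - \frac{4}{3} \approx -1.3333$)
$E = - \frac{67}{9}$ ($E = -7 - \frac{4}{3 \cdot 3} = -7 - \frac{4}{9} = - \frac{67}{9} \approx -7.4444$)
$T = \frac{268}{9}$ ($T = - 4 \left(\left(-2 + 2\right)^{2} - \frac{67}{9}\right) = - 4 \left(0^{2} - \frac{67}{9}\right) = - 4 \left(0 - \frac{67}{9}\right) = \left(-4\right) \left(- \frac{67}{9}\right) = \frac{268}{9} \approx 29.778$)
$P{\left(M \right)} = - \frac{268}{27}$ ($P{\left(M \right)} = \left(- \frac{1}{3}\right) \frac{268}{9} = - \frac{268}{27}$)
$\frac{1}{P{\left(14 \right)} + 674} = \frac{1}{- \frac{268}{27} + 674} = \frac{1}{\frac{17930}{27}} = \frac{27}{17930}$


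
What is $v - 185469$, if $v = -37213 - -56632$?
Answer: $-166050$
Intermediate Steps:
$v = 19419$ ($v = -37213 + 56632 = 19419$)
$v - 185469 = 19419 - 185469 = -166050$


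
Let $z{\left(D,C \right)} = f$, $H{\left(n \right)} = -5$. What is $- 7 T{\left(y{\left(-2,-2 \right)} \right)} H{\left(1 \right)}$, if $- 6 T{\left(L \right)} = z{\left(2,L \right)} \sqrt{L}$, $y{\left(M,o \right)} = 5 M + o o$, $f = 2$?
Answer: $- \frac{35 i \sqrt{6}}{3} \approx - 28.577 i$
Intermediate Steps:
$z{\left(D,C \right)} = 2$
$y{\left(M,o \right)} = o^{2} + 5 M$ ($y{\left(M,o \right)} = 5 M + o^{2} = o^{2} + 5 M$)
$T{\left(L \right)} = - \frac{\sqrt{L}}{3}$ ($T{\left(L \right)} = - \frac{2 \sqrt{L}}{6} = - \frac{\sqrt{L}}{3}$)
$- 7 T{\left(y{\left(-2,-2 \right)} \right)} H{\left(1 \right)} = - 7 \left(- \frac{\sqrt{\left(-2\right)^{2} + 5 \left(-2\right)}}{3}\right) \left(-5\right) = - 7 \left(- \frac{\sqrt{4 - 10}}{3}\right) \left(-5\right) = - 7 \left(- \frac{\sqrt{-6}}{3}\right) \left(-5\right) = - 7 \left(- \frac{i \sqrt{6}}{3}\right) \left(-5\right) = \frac{7 i \sqrt{6}}{3} \left(-5\right) = - \frac{35 i \sqrt{6}}{3}$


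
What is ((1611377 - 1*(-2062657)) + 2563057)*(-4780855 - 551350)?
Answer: -33257447815655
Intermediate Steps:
((1611377 - 1*(-2062657)) + 2563057)*(-4780855 - 551350) = ((1611377 + 2062657) + 2563057)*(-5332205) = (3674034 + 2563057)*(-5332205) = 6237091*(-5332205) = -33257447815655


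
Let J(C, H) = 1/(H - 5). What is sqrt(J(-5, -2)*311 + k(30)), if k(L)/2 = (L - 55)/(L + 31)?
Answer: 139*I*sqrt(427)/427 ≈ 6.7267*I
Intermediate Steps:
J(C, H) = 1/(-5 + H)
k(L) = 2*(-55 + L)/(31 + L) (k(L) = 2*((L - 55)/(L + 31)) = 2*((-55 + L)/(31 + L)) = 2*(-55 + L)/(31 + L))
sqrt(J(-5, -2)*311 + k(30)) = sqrt(311/(-5 - 2) + 2*(-55 + 30)/(31 + 30)) = sqrt(311/(-7) + 2*(-25)/61) = sqrt(-1/7*311 + 2*(1/61)*(-25)) = sqrt(-311/7 - 50/61) = sqrt(-19321/427) = 139*I*sqrt(427)/427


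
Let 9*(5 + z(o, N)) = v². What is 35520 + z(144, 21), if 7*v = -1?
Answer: 15662116/441 ≈ 35515.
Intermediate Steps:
v = -⅐ (v = (⅐)*(-1) = -⅐ ≈ -0.14286)
z(o, N) = -2204/441 (z(o, N) = -5 + (-⅐)²/9 = -5 + (⅑)*(1/49) = -5 + 1/441 = -2204/441)
35520 + z(144, 21) = 35520 - 2204/441 = 15662116/441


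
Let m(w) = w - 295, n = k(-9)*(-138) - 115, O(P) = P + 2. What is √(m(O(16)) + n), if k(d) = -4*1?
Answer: 4*√10 ≈ 12.649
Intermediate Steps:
O(P) = 2 + P
k(d) = -4
n = 437 (n = -4*(-138) - 115 = 552 - 115 = 437)
m(w) = -295 + w
√(m(O(16)) + n) = √((-295 + (2 + 16)) + 437) = √((-295 + 18) + 437) = √(-277 + 437) = √160 = 4*√10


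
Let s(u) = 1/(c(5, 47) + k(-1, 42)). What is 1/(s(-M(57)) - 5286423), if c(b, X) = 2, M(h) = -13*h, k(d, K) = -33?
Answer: -31/163879114 ≈ -1.8916e-7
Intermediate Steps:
s(u) = -1/31 (s(u) = 1/(2 - 33) = 1/(-31) = -1/31)
1/(s(-M(57)) - 5286423) = 1/(-1/31 - 5286423) = 1/(-163879114/31) = -31/163879114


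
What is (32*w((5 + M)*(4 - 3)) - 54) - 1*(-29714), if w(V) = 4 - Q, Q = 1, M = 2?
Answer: 29756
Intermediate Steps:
w(V) = 3 (w(V) = 4 - 1*1 = 4 - 1 = 3)
(32*w((5 + M)*(4 - 3)) - 54) - 1*(-29714) = (32*3 - 54) - 1*(-29714) = (96 - 54) + 29714 = 42 + 29714 = 29756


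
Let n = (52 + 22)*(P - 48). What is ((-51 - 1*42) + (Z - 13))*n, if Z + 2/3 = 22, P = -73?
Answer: 2274316/3 ≈ 7.5811e+5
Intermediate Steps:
Z = 64/3 (Z = -⅔ + 22 = 64/3 ≈ 21.333)
n = -8954 (n = (52 + 22)*(-73 - 48) = 74*(-121) = -8954)
((-51 - 1*42) + (Z - 13))*n = ((-51 - 1*42) + (64/3 - 13))*(-8954) = ((-51 - 42) + 25/3)*(-8954) = (-93 + 25/3)*(-8954) = -254/3*(-8954) = 2274316/3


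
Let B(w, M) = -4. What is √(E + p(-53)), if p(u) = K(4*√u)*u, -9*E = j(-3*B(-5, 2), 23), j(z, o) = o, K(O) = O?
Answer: √(-23 - 1908*I*√53)/3 ≈ 27.756 - 27.802*I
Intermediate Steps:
E = -23/9 (E = -⅑*23 = -23/9 ≈ -2.5556)
p(u) = 4*u^(3/2) (p(u) = (4*√u)*u = 4*u^(3/2))
√(E + p(-53)) = √(-23/9 + 4*(-53)^(3/2)) = √(-23/9 + 4*(-53*I*√53)) = √(-23/9 - 212*I*√53)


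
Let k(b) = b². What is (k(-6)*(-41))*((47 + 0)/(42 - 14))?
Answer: -17343/7 ≈ -2477.6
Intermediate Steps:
(k(-6)*(-41))*((47 + 0)/(42 - 14)) = ((-6)²*(-41))*((47 + 0)/(42 - 14)) = (36*(-41))*(47/28) = -69372/28 = -1476*47/28 = -17343/7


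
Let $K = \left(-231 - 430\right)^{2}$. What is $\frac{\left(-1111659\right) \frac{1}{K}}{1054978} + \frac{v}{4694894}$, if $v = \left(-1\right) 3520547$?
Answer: $- \frac{405693336214076708}{541018507699594943} \approx -0.74987$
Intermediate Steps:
$v = -3520547$
$K = 436921$ ($K = \left(-661\right)^{2} = 436921$)
$\frac{\left(-1111659\right) \frac{1}{K}}{1054978} + \frac{v}{4694894} = \frac{\left(-1111659\right) \frac{1}{436921}}{1054978} - \frac{3520547}{4694894} = \left(-1111659\right) \frac{1}{436921} \cdot \frac{1}{1054978} - \frac{3520547}{4694894} = \left(- \frac{1111659}{436921}\right) \frac{1}{1054978} - \frac{3520547}{4694894} = - \frac{1111659}{460942042738} - \frac{3520547}{4694894} = - \frac{405693336214076708}{541018507699594943}$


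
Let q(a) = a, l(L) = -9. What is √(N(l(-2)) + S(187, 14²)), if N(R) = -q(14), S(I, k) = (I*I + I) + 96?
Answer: √35238 ≈ 187.72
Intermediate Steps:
S(I, k) = 96 + I + I² (S(I, k) = (I² + I) + 96 = (I + I²) + 96 = 96 + I + I²)
N(R) = -14 (N(R) = -1*14 = -14)
√(N(l(-2)) + S(187, 14²)) = √(-14 + (96 + 187 + 187²)) = √(-14 + (96 + 187 + 34969)) = √(-14 + 35252) = √35238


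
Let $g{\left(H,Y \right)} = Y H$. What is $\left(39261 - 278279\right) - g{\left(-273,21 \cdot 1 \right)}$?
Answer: $-233285$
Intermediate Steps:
$g{\left(H,Y \right)} = H Y$
$\left(39261 - 278279\right) - g{\left(-273,21 \cdot 1 \right)} = \left(39261 - 278279\right) - - 273 \cdot 21 \cdot 1 = -239018 - \left(-273\right) 21 = -239018 - -5733 = -239018 + 5733 = -233285$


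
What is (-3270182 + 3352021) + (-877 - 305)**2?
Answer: 1478963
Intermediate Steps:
(-3270182 + 3352021) + (-877 - 305)**2 = 81839 + (-1182)**2 = 81839 + 1397124 = 1478963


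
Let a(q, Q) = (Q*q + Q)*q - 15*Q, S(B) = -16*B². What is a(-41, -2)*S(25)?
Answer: 32500000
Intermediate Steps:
a(q, Q) = -15*Q + q*(Q + Q*q) (a(q, Q) = (Q + Q*q)*q - 15*Q = q*(Q + Q*q) - 15*Q = -15*Q + q*(Q + Q*q))
a(-41, -2)*S(25) = (-2*(-15 - 41 + (-41)²))*(-16*25²) = (-2*(-15 - 41 + 1681))*(-16*625) = -2*1625*(-10000) = -3250*(-10000) = 32500000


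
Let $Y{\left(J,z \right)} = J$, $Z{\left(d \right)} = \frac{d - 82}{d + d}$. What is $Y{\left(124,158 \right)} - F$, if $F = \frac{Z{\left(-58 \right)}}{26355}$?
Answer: $\frac{2707787}{21837} \approx 124.0$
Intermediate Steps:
$Z{\left(d \right)} = \frac{-82 + d}{2 d}$
$F = \frac{1}{21837}$ ($F = \frac{\frac{1}{2} \frac{1}{-58} \left(-82 - 58\right)}{26355} = \frac{1}{2} \left(- \frac{1}{58}\right) \left(-140\right) \frac{1}{26355} = \frac{35}{29} \cdot \frac{1}{26355} = \frac{1}{21837} \approx 4.5794 \cdot 10^{-5}$)
$Y{\left(124,158 \right)} - F = 124 - \frac{1}{21837} = \frac{2707787}{21837}$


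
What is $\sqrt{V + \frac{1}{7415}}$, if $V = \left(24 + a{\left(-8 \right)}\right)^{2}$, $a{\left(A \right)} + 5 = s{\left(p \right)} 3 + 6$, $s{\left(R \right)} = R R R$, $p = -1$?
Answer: $\frac{\sqrt{26611404315}}{7415} \approx 22.0$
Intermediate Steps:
$s{\left(R \right)} = R^{3}$ ($s{\left(R \right)} = R^{2} R = R^{3}$)
$a{\left(A \right)} = -2$ ($a{\left(A \right)} = -5 + \left(\left(-1\right)^{3} \cdot 3 + 6\right) = -5 + \left(\left(-1\right) 3 + 6\right) = -5 + \left(-3 + 6\right) = -5 + 3 = -2$)
$V = 484$ ($V = \left(24 - 2\right)^{2} = 22^{2} = 484$)
$\sqrt{V + \frac{1}{7415}} = \sqrt{484 + \frac{1}{7415}} = \sqrt{\frac{3588861}{7415}} = \frac{\sqrt{26611404315}}{7415}$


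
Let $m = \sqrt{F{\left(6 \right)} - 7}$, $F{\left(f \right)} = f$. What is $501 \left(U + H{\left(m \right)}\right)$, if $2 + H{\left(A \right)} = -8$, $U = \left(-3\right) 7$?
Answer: $-15531$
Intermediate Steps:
$U = -21$
$m = i$ ($m = \sqrt{6 - 7} = \sqrt{-1} = i \approx 1.0 i$)
$H{\left(A \right)} = -10$ ($H{\left(A \right)} = -2 - 8 = -10$)
$501 \left(U + H{\left(m \right)}\right) = 501 \left(-21 - 10\right) = 501 \left(-31\right) = -15531$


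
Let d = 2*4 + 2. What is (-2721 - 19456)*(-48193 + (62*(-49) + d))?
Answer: 1135928117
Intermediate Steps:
d = 10 (d = 8 + 2 = 10)
(-2721 - 19456)*(-48193 + (62*(-49) + d)) = (-2721 - 19456)*(-48193 + (62*(-49) + 10)) = -22177*(-48193 + (-3038 + 10)) = -22177*(-48193 - 3028) = -22177*(-51221) = 1135928117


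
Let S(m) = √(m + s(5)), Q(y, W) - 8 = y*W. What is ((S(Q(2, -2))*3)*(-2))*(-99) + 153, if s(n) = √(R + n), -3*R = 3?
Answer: 153 + 594*√6 ≈ 1608.0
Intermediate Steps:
R = -1 (R = -⅓*3 = -1)
Q(y, W) = 8 + W*y (Q(y, W) = 8 + y*W = 8 + W*y)
s(n) = √(-1 + n)
S(m) = √(2 + m) (S(m) = √(m + √(-1 + 5)) = √(m + √4) = √(m + 2) = √(2 + m))
((S(Q(2, -2))*3)*(-2))*(-99) + 153 = ((√(2 + (8 - 2*2))*3)*(-2))*(-99) + 153 = ((√(2 + (8 - 4))*3)*(-2))*(-99) + 153 = ((√(2 + 4)*3)*(-2))*(-99) + 153 = ((√6*3)*(-2))*(-99) + 153 = ((3*√6)*(-2))*(-99) + 153 = -6*√6*(-99) + 153 = 594*√6 + 153 = 153 + 594*√6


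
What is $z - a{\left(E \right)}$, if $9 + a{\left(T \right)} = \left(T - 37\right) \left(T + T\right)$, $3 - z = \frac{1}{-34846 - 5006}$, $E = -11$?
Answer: $- \frac{41605487}{39852} \approx -1044.0$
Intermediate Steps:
$z = \frac{119557}{39852}$ ($z = 3 - \frac{1}{-34846 - 5006} = 3 - \frac{1}{-39852} = 3 - - \frac{1}{39852} = 3 + \frac{1}{39852} = \frac{119557}{39852} \approx 3.0$)
$a{\left(T \right)} = -9 + 2 T \left(-37 + T\right)$ ($a{\left(T \right)} = -9 + \left(T - 37\right) \left(T + T\right) = -9 + \left(T - 37\right) 2 T = -9 + \left(-37 + T\right) 2 T = -9 + 2 T \left(-37 + T\right)$)
$z - a{\left(E \right)} = \frac{119557}{39852} - \left(-9 - -814 + 2 \left(-11\right)^{2}\right) = \frac{119557}{39852} - \left(-9 + 814 + 2 \cdot 121\right) = \frac{119557}{39852} - \left(-9 + 814 + 242\right) = \frac{119557}{39852} - 1047 = - \frac{41605487}{39852}$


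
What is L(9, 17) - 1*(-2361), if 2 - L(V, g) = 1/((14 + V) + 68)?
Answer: 215032/91 ≈ 2363.0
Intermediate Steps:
L(V, g) = 2 - 1/(82 + V) (L(V, g) = 2 - 1/((14 + V) + 68) = 2 - 1/(82 + V))
L(9, 17) - 1*(-2361) = (163 + 2*9)/(82 + 9) - 1*(-2361) = (163 + 18)/91 + 2361 = (1/91)*181 + 2361 = 181/91 + 2361 = 215032/91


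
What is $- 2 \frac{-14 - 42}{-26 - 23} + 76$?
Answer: $\frac{516}{7} \approx 73.714$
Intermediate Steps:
$- 2 \frac{-14 - 42}{-26 - 23} + 76 = - 2 \left(- \frac{56}{-49}\right) + 76 = - 2 \left(\left(-56\right) \left(- \frac{1}{49}\right)\right) + 76 = \left(-2\right) \frac{8}{7} + 76 = - \frac{16}{7} + 76 = \frac{516}{7}$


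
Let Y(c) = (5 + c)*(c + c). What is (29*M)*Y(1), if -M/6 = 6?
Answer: -12528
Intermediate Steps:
M = -36 (M = -6*6 = -36)
Y(c) = 2*c*(5 + c) (Y(c) = (5 + c)*(2*c) = 2*c*(5 + c))
(29*M)*Y(1) = (29*(-36))*(2*1*(5 + 1)) = -2088*6 = -1044*12 = -12528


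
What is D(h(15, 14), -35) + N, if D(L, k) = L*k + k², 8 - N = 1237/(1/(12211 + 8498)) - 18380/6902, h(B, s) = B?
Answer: -88401928385/3451 ≈ -2.5616e+7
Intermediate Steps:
N = -88404344085/3451 (N = 8 - (1237/(1/(12211 + 8498)) - 18380/6902) = 8 - (1237/(1/20709) - 18380*1/6902) = 8 - (1237/(1/20709) - 9190/3451) = 8 - (1237*20709 - 9190/3451) = 8 - (25617033 - 9190/3451) = 8 - 1*88404371693/3451 = 8 - 88404371693/3451 = -88404344085/3451 ≈ -2.5617e+7)
D(L, k) = k² + L*k
D(h(15, 14), -35) + N = -35*(15 - 35) - 88404344085/3451 = -35*(-20) - 88404344085/3451 = 700 - 88404344085/3451 = -88401928385/3451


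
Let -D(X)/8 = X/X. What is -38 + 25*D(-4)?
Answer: -238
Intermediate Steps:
D(X) = -8 (D(X) = -8*X/X = -8*1 = -8)
-38 + 25*D(-4) = -38 + 25*(-8) = -38 - 200 = -238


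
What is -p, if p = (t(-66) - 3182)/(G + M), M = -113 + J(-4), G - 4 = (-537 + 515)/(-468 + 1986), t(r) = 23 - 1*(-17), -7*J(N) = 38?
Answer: -758793/27638 ≈ -27.455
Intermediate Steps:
J(N) = -38/7 (J(N) = -⅐*38 = -38/7)
t(r) = 40 (t(r) = 23 + 17 = 40)
G = 275/69 (G = 4 + (-537 + 515)/(-468 + 1986) = 4 - 22/1518 = 4 - 22*1/1518 = 4 - 1/69 = 275/69 ≈ 3.9855)
M = -829/7 (M = -113 - 38/7 = -829/7 ≈ -118.43)
p = 758793/27638 (p = (40 - 3182)/(275/69 - 829/7) = -3142/(-55276/483) = -3142*(-483/55276) = 758793/27638 ≈ 27.455)
-p = -1*758793/27638 = -758793/27638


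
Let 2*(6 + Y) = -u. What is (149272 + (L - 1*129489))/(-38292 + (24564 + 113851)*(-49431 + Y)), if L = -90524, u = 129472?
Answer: 70741/15803294087 ≈ 4.4763e-6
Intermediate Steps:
Y = -64742 (Y = -6 + (-1*129472)/2 = -6 + (½)*(-129472) = -6 - 64736 = -64742)
(149272 + (L - 1*129489))/(-38292 + (24564 + 113851)*(-49431 + Y)) = (149272 + (-90524 - 1*129489))/(-38292 + (24564 + 113851)*(-49431 - 64742)) = (149272 + (-90524 - 129489))/(-38292 + 138415*(-114173)) = (149272 - 220013)/(-38292 - 15803255795) = -70741/(-15803294087) = -70741*(-1/15803294087) = 70741/15803294087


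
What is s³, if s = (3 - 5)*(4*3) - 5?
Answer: -24389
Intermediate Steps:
s = -29 (s = -2*12 - 5 = -24 - 5 = -29)
s³ = (-29)³ = -24389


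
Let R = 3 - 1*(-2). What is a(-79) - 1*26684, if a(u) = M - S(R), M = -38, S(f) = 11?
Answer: -26733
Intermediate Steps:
R = 5 (R = 3 + 2 = 5)
a(u) = -49 (a(u) = -38 - 1*11 = -38 - 11 = -49)
a(-79) - 1*26684 = -49 - 1*26684 = -49 - 26684 = -26733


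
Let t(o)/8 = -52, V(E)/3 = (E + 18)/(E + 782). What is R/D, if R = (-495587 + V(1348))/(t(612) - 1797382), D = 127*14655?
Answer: 9774039/65991239337425 ≈ 1.4811e-7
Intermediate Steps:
V(E) = 3*(18 + E)/(782 + E) (V(E) = 3*((E + 18)/(E + 782)) = 3*((18 + E)/(782 + E)) = 3*(18 + E)/(782 + E))
D = 1861185
t(o) = -416 (t(o) = 8*(-52) = -416)
R = 29322117/106369715 (R = (-495587 + 3*(18 + 1348)/(782 + 1348))/(-416 - 1797382) = (-495587 + 3*1366/2130)/(-1797798) = (-495587 + 3*(1/2130)*1366)*(-1/1797798) = (-495587 + 683/355)*(-1/1797798) = -175932702/355*(-1/1797798) = 29322117/106369715 ≈ 0.27566)
R/D = (29322117/106369715)/1861185 = (29322117/106369715)*(1/1861185) = 9774039/65991239337425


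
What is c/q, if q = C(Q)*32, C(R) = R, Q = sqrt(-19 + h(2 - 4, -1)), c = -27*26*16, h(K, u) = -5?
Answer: 117*I*sqrt(6)/4 ≈ 71.648*I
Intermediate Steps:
c = -11232 (c = -702*16 = -11232)
Q = 2*I*sqrt(6) (Q = sqrt(-19 - 5) = sqrt(-24) = 2*I*sqrt(6) ≈ 4.899*I)
q = 64*I*sqrt(6) (q = (2*I*sqrt(6))*32 = 64*I*sqrt(6) ≈ 156.77*I)
c/q = -11232*(-I*sqrt(6)/384) = -(-117)*I*sqrt(6)/4 = 117*I*sqrt(6)/4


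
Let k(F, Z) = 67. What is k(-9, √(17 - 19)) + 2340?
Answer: 2407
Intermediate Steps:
k(-9, √(17 - 19)) + 2340 = 67 + 2340 = 2407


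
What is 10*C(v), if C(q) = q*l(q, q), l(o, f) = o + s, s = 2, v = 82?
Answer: 68880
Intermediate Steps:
l(o, f) = 2 + o (l(o, f) = o + 2 = 2 + o)
C(q) = q*(2 + q)
10*C(v) = 10*(82*(2 + 82)) = 10*(82*84) = 10*6888 = 68880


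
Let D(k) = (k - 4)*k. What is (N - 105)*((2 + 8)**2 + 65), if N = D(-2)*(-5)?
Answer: -27225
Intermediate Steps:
D(k) = k*(-4 + k) (D(k) = (-4 + k)*k = k*(-4 + k))
N = -60 (N = -2*(-4 - 2)*(-5) = -2*(-6)*(-5) = 12*(-5) = -60)
(N - 105)*((2 + 8)**2 + 65) = (-60 - 105)*((2 + 8)**2 + 65) = -165*(10**2 + 65) = -165*(100 + 65) = -165*165 = -27225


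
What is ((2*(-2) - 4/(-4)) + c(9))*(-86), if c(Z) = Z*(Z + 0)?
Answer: -6708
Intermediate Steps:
c(Z) = Z² (c(Z) = Z*Z = Z²)
((2*(-2) - 4/(-4)) + c(9))*(-86) = ((2*(-2) - 4/(-4)) + 9²)*(-86) = ((-4 - 4*(-¼)) + 81)*(-86) = ((-4 + 1) + 81)*(-86) = (-3 + 81)*(-86) = 78*(-86) = -6708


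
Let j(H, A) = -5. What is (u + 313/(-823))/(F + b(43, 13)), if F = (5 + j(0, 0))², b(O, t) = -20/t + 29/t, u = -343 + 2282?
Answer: 2304588/823 ≈ 2800.2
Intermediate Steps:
u = 1939
b(O, t) = 9/t
F = 0 (F = (5 - 5)² = 0² = 0)
(u + 313/(-823))/(F + b(43, 13)) = (1939 + 313/(-823))/(0 + 9/13) = (1939 + 313*(-1/823))/(0 + 9*(1/13)) = (1939 - 313/823)/(0 + 9/13) = 1595484/(823*(9/13)) = (1595484/823)*(13/9) = 2304588/823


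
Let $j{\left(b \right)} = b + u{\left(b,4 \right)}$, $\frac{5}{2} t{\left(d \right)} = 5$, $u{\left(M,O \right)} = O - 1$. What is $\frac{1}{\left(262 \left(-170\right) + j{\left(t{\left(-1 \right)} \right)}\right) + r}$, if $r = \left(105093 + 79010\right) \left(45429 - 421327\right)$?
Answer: $- \frac{1}{69203994029} \approx -1.445 \cdot 10^{-11}$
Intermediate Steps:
$u{\left(M,O \right)} = -1 + O$ ($u{\left(M,O \right)} = O - 1 = -1 + O$)
$t{\left(d \right)} = 2$ ($t{\left(d \right)} = \frac{2}{5} \cdot 5 = 2$)
$j{\left(b \right)} = 3 + b$ ($j{\left(b \right)} = b + \left(-1 + 4\right) = b + 3 = 3 + b$)
$r = -69203949494$ ($r = 184103 \left(-375898\right) = -69203949494$)
$\frac{1}{\left(262 \left(-170\right) + j{\left(t{\left(-1 \right)} \right)}\right) + r} = \frac{1}{\left(262 \left(-170\right) + \left(3 + 2\right)\right) - 69203949494} = \frac{1}{\left(-44540 + 5\right) - 69203949494} = \frac{1}{-44535 - 69203949494} = \frac{1}{-69203994029} = - \frac{1}{69203994029}$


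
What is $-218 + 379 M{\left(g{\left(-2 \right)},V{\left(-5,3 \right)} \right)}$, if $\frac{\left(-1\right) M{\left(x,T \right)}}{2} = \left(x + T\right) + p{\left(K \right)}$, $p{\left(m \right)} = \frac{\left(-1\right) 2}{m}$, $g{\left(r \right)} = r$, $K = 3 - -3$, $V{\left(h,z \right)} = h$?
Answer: $\frac{16022}{3} \approx 5340.7$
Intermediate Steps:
$K = 6$ ($K = 3 + 3 = 6$)
$p{\left(m \right)} = - \frac{2}{m}$
$M{\left(x,T \right)} = \frac{2}{3} - 2 T - 2 x$ ($M{\left(x,T \right)} = - 2 \left(\left(x + T\right) - \frac{2}{6}\right) = - 2 \left(\left(T + x\right) - \frac{1}{3}\right) = - 2 \left(- \frac{1}{3} + T + x\right) = \frac{2}{3} - 2 T - 2 x$)
$-218 + 379 M{\left(g{\left(-2 \right)},V{\left(-5,3 \right)} \right)} = -218 + 379 \left(\frac{2}{3} - -10 - -4\right) = -218 + 379 \left(\frac{2}{3} + 10 + 4\right) = -218 + 379 \cdot \frac{44}{3} = -218 + \frac{16676}{3} = \frac{16022}{3}$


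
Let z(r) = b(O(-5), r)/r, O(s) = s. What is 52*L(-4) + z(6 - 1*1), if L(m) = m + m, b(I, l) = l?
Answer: -415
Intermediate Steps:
z(r) = 1 (z(r) = r/r = 1)
L(m) = 2*m
52*L(-4) + z(6 - 1*1) = 52*(2*(-4)) + 1 = 52*(-8) + 1 = -416 + 1 = -415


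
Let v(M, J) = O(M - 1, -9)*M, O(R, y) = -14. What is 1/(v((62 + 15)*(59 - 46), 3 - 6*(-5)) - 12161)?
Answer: -1/26175 ≈ -3.8204e-5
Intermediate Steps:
v(M, J) = -14*M
1/(v((62 + 15)*(59 - 46), 3 - 6*(-5)) - 12161) = 1/(-14*(62 + 15)*(59 - 46) - 12161) = 1/(-1078*13 - 12161) = 1/(-14*1001 - 12161) = 1/(-14014 - 12161) = 1/(-26175) = -1/26175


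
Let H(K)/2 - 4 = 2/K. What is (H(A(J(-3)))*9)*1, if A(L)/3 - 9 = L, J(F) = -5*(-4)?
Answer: 2100/29 ≈ 72.414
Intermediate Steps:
J(F) = 20
A(L) = 27 + 3*L
H(K) = 8 + 4/K (H(K) = 8 + 2*(2/K) = 8 + 4/K)
(H(A(J(-3)))*9)*1 = ((8 + 4/(27 + 3*20))*9)*1 = ((8 + 4/(27 + 60))*9)*1 = ((8 + 4/87)*9)*1 = ((700/87)*9)*1 = (2100/29)*1 = 2100/29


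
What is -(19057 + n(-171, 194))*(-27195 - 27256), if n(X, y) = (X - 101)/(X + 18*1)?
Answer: 9339925579/9 ≈ 1.0378e+9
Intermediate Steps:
n(X, y) = (-101 + X)/(18 + X) (n(X, y) = (-101 + X)/(X + 18) = (-101 + X)/(18 + X))
-(19057 + n(-171, 194))*(-27195 - 27256) = -(19057 + (-101 - 171)/(18 - 171))*(-27195 - 27256) = -(19057 - 272/(-153))*(-54451) = -(19057 - 1/153*(-272))*(-54451) = -(19057 + 16/9)*(-54451) = -171529*(-54451)/9 = -1*(-9339925579/9) = 9339925579/9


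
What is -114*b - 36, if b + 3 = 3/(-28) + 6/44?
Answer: 46611/154 ≈ 302.67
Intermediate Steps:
b = -915/308 (b = -3 + (3/(-28) + 6/44) = -3 + (3*(-1/28) + 6*(1/44)) = -3 + (-3/28 + 3/22) = -3 + 9/308 = -915/308 ≈ -2.9708)
-114*b - 36 = -114*(-915/308) - 36 = 52155/154 - 36 = 46611/154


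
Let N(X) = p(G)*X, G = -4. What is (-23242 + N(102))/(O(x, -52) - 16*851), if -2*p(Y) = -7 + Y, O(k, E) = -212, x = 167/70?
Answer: 22681/13828 ≈ 1.6402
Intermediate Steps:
x = 167/70 (x = 167*(1/70) = 167/70 ≈ 2.3857)
p(Y) = 7/2 - Y/2 (p(Y) = -(-7 + Y)/2 = 7/2 - Y/2)
N(X) = 11*X/2 (N(X) = (7/2 - ½*(-4))*X = (7/2 + 2)*X = 11*X/2)
(-23242 + N(102))/(O(x, -52) - 16*851) = (-23242 + (11/2)*102)/(-212 - 16*851) = (-23242 + 561)/(-212 - 13616) = -22681/(-13828) = -22681*(-1/13828) = 22681/13828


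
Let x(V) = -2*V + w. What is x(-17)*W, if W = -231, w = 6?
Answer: -9240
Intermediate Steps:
x(V) = 6 - 2*V (x(V) = -2*V + 6 = 6 - 2*V)
x(-17)*W = (6 - 2*(-17))*(-231) = (6 + 34)*(-231) = 40*(-231) = -9240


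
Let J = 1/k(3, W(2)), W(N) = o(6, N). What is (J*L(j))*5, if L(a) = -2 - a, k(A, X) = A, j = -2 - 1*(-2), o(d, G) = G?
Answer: -10/3 ≈ -3.3333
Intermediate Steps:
W(N) = N
j = 0 (j = -2 + 2 = 0)
J = ⅓ (J = 1/3 = ⅓ ≈ 0.33333)
(J*L(j))*5 = ((-2 - 1*0)/3)*5 = ((-2 + 0)/3)*5 = ((⅓)*(-2))*5 = -⅔*5 = -10/3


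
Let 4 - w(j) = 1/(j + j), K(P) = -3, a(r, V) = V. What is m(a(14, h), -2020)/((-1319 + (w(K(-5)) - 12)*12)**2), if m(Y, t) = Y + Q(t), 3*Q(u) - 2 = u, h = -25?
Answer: -2093/5989707 ≈ -0.00034943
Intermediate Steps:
Q(u) = 2/3 + u/3
w(j) = 4 - 1/(2*j) (w(j) = 4 - 1/(j + j) = 4 - 1/(2*j))
m(Y, t) = 2/3 + Y + t/3 (m(Y, t) = Y + (2/3 + t/3) = 2/3 + Y + t/3)
m(a(14, h), -2020)/((-1319 + (w(K(-5)) - 12)*12)**2) = (2/3 - 25 + (1/3)*(-2020))/((-1319 + ((4 - 1/2/(-3)) - 12)*12)**2) = (2/3 - 25 - 2020/3)/((-1319 + ((4 - 1/2*(-1/3)) - 12)*12)**2) = -2093/(3*(-1319 + ((4 + 1/6) - 12)*12)**2) = -2093/(3*(-1319 + (25/6 - 12)*12)**2) = -2093/(3*(-1319 - 47/6*12)**2) = -2093/(3*(-1319 - 94)**2) = -2093/(3*((-1413)**2)) = -2093/3/1996569 = -2093/3*1/1996569 = -2093/5989707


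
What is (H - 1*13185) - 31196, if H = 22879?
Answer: -21502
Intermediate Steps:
(H - 1*13185) - 31196 = (22879 - 1*13185) - 31196 = (22879 - 13185) - 31196 = 9694 - 31196 = -21502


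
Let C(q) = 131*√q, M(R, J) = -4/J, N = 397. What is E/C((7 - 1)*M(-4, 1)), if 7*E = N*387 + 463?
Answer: -77051*I*√6/5502 ≈ -34.303*I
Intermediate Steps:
E = 154102/7 (E = (397*387 + 463)/7 = (153639 + 463)/7 = (⅐)*154102 = 154102/7 ≈ 22015.)
E/C((7 - 1)*M(-4, 1)) = 154102/(7*((131*√((7 - 1)*(-4/1))))) = 154102/(7*((131*√(6*(-4*1))))) = 154102/(7*((131*√(6*(-4))))) = 154102/(7*((131*√(-24)))) = 154102/(7*((131*(2*I*√6)))) = 154102/(7*((262*I*√6))) = 154102*(-I*√6/1572)/7 = -77051*I*√6/5502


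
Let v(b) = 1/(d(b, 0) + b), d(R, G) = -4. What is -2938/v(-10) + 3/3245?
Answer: 133473343/3245 ≈ 41132.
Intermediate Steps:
v(b) = 1/(-4 + b)
-2938/v(-10) + 3/3245 = -2938/(1/(-4 - 10)) + 3/3245 = -2938/(1/(-14)) + 3*(1/3245) = -2938/(-1/14) + 3/3245 = -2938*(-14) + 3/3245 = 41132 + 3/3245 = 133473343/3245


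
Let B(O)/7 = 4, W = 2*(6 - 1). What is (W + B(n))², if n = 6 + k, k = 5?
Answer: 1444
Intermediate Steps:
n = 11 (n = 6 + 5 = 11)
W = 10 (W = 2*5 = 10)
B(O) = 28 (B(O) = 7*4 = 28)
(W + B(n))² = (10 + 28)² = 38² = 1444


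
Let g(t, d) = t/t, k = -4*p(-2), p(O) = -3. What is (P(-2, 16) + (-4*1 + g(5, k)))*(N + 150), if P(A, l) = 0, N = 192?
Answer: -1026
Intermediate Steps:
k = 12 (k = -4*(-3) = 12)
g(t, d) = 1
(P(-2, 16) + (-4*1 + g(5, k)))*(N + 150) = (0 + (-4*1 + 1))*(192 + 150) = (0 + (-4 + 1))*342 = (0 - 3)*342 = -3*342 = -1026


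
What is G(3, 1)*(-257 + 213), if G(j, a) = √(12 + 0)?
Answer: -88*√3 ≈ -152.42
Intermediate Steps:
G(j, a) = 2*√3 (G(j, a) = √12 = 2*√3)
G(3, 1)*(-257 + 213) = (2*√3)*(-257 + 213) = (2*√3)*(-44) = -88*√3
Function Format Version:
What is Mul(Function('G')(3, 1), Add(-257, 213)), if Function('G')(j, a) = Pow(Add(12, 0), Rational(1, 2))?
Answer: Mul(-88, Pow(3, Rational(1, 2))) ≈ -152.42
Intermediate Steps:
Function('G')(j, a) = Mul(2, Pow(3, Rational(1, 2))) (Function('G')(j, a) = Pow(12, Rational(1, 2)) = Mul(2, Pow(3, Rational(1, 2))))
Mul(Function('G')(3, 1), Add(-257, 213)) = Mul(Mul(2, Pow(3, Rational(1, 2))), Add(-257, 213)) = Mul(Mul(2, Pow(3, Rational(1, 2))), -44) = Mul(-88, Pow(3, Rational(1, 2)))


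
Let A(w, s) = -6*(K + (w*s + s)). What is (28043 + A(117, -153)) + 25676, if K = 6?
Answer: 162007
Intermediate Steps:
A(w, s) = -36 - 6*s - 6*s*w (A(w, s) = -6*(6 + (w*s + s)) = -6*(6 + (s*w + s)) = -6*(6 + (s + s*w)) = -6*(6 + s + s*w) = -36 - 6*s - 6*s*w)
(28043 + A(117, -153)) + 25676 = (28043 + (-36 - 6*(-153) - 6*(-153)*117)) + 25676 = (28043 + (-36 + 918 + 107406)) + 25676 = (28043 + 108288) + 25676 = 136331 + 25676 = 162007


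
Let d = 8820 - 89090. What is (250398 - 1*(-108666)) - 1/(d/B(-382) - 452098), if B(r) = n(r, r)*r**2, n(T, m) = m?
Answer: 4524436966978025492/12600642133297 ≈ 3.5906e+5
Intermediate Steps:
d = -80270
B(r) = r**3 (B(r) = r*r**2 = r**3)
(250398 - 1*(-108666)) - 1/(d/B(-382) - 452098) = (250398 - 1*(-108666)) - 1/(-80270/((-382)**3) - 452098) = (250398 + 108666) - 1/(-80270/(-55742968) - 452098) = 359064 - 1/(-80270*(-1/55742968) - 452098) = 359064 - 1/(40135/27871484 - 452098) = 359064 - 1/(-12600642133297/27871484) = 359064 - 1*(-27871484/12600642133297) = 359064 + 27871484/12600642133297 = 4524436966978025492/12600642133297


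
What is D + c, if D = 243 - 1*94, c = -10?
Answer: 139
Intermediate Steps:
D = 149 (D = 243 - 94 = 149)
D + c = 149 - 10 = 139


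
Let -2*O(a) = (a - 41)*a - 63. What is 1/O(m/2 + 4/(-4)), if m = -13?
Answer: -8/1203 ≈ -0.0066500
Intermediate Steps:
O(a) = 63/2 - a*(-41 + a)/2 (O(a) = -((a - 41)*a - 63)/2 = -((-41 + a)*a - 63)/2 = -(a*(-41 + a) - 63)/2 = -(-63 + a*(-41 + a))/2 = 63/2 - a*(-41 + a)/2)
1/O(m/2 + 4/(-4)) = 1/(63/2 - (-13/2 + 4/(-4))²/2 + 41*(-13/2 + 4/(-4))/2) = 1/(63/2 - (-13*½ + 4*(-¼))²/2 + 41*(-13*½ + 4*(-¼))/2) = 1/(63/2 - (-13/2 - 1)²/2 + 41*(-13/2 - 1)/2) = 1/(63/2 - (-15/2)²/2 + (41/2)*(-15/2)) = 1/(63/2 - ½*225/4 - 615/4) = 1/(63/2 - 225/8 - 615/4) = 1/(-1203/8) = -8/1203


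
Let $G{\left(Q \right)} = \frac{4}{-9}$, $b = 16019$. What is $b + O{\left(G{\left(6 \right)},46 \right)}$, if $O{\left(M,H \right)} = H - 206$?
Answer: $15859$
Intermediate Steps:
$G{\left(Q \right)} = - \frac{4}{9}$ ($G{\left(Q \right)} = 4 \left(- \frac{1}{9}\right) = - \frac{4}{9}$)
$O{\left(M,H \right)} = -206 + H$
$b + O{\left(G{\left(6 \right)},46 \right)} = 16019 + \left(-206 + 46\right) = 16019 - 160 = 15859$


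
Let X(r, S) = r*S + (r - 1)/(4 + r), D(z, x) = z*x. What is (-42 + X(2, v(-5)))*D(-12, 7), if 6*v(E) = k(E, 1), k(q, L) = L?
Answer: 3486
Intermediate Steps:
D(z, x) = x*z
v(E) = ⅙ (v(E) = (⅙)*1 = ⅙)
X(r, S) = S*r + (-1 + r)/(4 + r)
(-42 + X(2, v(-5)))*D(-12, 7) = (-42 + (-1 + 2 + (⅙)*2² + 4*(⅙)*2)/(4 + 2))*(7*(-12)) = (-42 + (-1 + 2 + (⅙)*4 + 4/3)/6)*(-84) = (-42 + (-1 + 2 + ⅔ + 4/3)/6)*(-84) = (-42 + (⅙)*3)*(-84) = (-42 + ½)*(-84) = -83/2*(-84) = 3486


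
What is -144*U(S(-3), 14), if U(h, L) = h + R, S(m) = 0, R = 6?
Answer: -864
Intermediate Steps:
U(h, L) = 6 + h (U(h, L) = h + 6 = 6 + h)
-144*U(S(-3), 14) = -144*(6 + 0) = -144*6 = -864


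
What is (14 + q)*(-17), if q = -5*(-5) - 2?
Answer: -629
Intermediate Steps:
q = 23 (q = 25 - 2 = 23)
(14 + q)*(-17) = (14 + 23)*(-17) = 37*(-17) = -629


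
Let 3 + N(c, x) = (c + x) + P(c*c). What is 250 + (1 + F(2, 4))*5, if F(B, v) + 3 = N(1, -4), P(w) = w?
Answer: 215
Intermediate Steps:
N(c, x) = -3 + c + x + c² (N(c, x) = -3 + ((c + x) + c*c) = -3 + ((c + x) + c²) = -3 + (c + x + c²) = -3 + c + x + c²)
F(B, v) = -8 (F(B, v) = -3 + (-3 + 1 - 4 + 1²) = -3 + (-3 + 1 - 4 + 1) = -3 - 5 = -8)
250 + (1 + F(2, 4))*5 = 250 + (1 - 8)*5 = 250 - 7*5 = 250 - 35 = 215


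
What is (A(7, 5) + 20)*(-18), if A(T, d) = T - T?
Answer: -360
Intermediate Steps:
A(T, d) = 0
(A(7, 5) + 20)*(-18) = (0 + 20)*(-18) = 20*(-18) = -360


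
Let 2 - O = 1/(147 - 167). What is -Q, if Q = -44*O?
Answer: 451/5 ≈ 90.200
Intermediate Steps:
O = 41/20 (O = 2 - 1/(147 - 167) = 2 - 1/(-20) = 2 - 1*(-1/20) = 2 + 1/20 = 41/20 ≈ 2.0500)
Q = -451/5 (Q = -44*41/20 = -451/5 ≈ -90.200)
-Q = -1*(-451/5) = 451/5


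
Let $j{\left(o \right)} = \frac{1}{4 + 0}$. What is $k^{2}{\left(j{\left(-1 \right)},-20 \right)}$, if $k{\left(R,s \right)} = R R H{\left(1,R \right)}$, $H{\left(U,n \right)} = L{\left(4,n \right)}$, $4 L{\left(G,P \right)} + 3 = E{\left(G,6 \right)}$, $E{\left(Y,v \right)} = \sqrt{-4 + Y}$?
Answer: $\frac{9}{4096} \approx 0.0021973$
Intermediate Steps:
$j{\left(o \right)} = \frac{1}{4}$
$L{\left(G,P \right)} = - \frac{3}{4} + \frac{\sqrt{-4 + G}}{4}$
$H{\left(U,n \right)} = - \frac{3}{4}$ ($H{\left(U,n \right)} = - \frac{3}{4} + \frac{\sqrt{-4 + 4}}{4} = - \frac{3}{4} + \frac{\sqrt{0}}{4} = - \frac{3}{4} + \frac{1}{4} \cdot 0 = - \frac{3}{4} + 0 = - \frac{3}{4}$)
$k{\left(R,s \right)} = - \frac{3 R^{2}}{4}$ ($k{\left(R,s \right)} = R R \left(- \frac{3}{4}\right) = R^{2} \left(- \frac{3}{4}\right) = - \frac{3 R^{2}}{4}$)
$k^{2}{\left(j{\left(-1 \right)},-20 \right)} = \left(- \frac{3}{4 \cdot 16}\right)^{2} = \left(\left(- \frac{3}{4}\right) \frac{1}{16}\right)^{2} = \left(- \frac{3}{64}\right)^{2} = \frac{9}{4096}$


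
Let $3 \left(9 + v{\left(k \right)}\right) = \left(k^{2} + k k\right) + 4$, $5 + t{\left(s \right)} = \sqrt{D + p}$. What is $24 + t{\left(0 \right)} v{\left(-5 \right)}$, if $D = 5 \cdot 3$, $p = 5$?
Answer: $-21 + 18 \sqrt{5} \approx 19.249$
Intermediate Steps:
$D = 15$
$t{\left(s \right)} = -5 + 2 \sqrt{5}$ ($t{\left(s \right)} = -5 + \sqrt{15 + 5} = -5 + \sqrt{20} = -5 + 2 \sqrt{5}$)
$v{\left(k \right)} = - \frac{23}{3} + \frac{2 k^{2}}{3}$ ($v{\left(k \right)} = -9 + \frac{\left(k^{2} + k k\right) + 4}{3} = -9 + \frac{\left(k^{2} + k^{2}\right) + 4}{3} = -9 + \frac{2 k^{2} + 4}{3} = -9 + \frac{4 + 2 k^{2}}{3} = -9 + \left(\frac{4}{3} + \frac{2 k^{2}}{3}\right) = - \frac{23}{3} + \frac{2 k^{2}}{3}$)
$24 + t{\left(0 \right)} v{\left(-5 \right)} = 24 + \left(-5 + 2 \sqrt{5}\right) \left(- \frac{23}{3} + \frac{2 \left(-5\right)^{2}}{3}\right) = 24 + \left(-5 + 2 \sqrt{5}\right) \left(- \frac{23}{3} + \frac{2}{3} \cdot 25\right) = 24 + \left(-5 + 2 \sqrt{5}\right) \left(- \frac{23}{3} + \frac{50}{3}\right) = 24 + \left(-5 + 2 \sqrt{5}\right) 9 = 24 - \left(45 - 18 \sqrt{5}\right) = -21 + 18 \sqrt{5}$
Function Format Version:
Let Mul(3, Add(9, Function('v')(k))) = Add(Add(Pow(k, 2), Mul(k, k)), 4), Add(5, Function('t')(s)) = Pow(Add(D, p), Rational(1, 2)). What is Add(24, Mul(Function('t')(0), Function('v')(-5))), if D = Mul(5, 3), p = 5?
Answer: Add(-21, Mul(18, Pow(5, Rational(1, 2)))) ≈ 19.249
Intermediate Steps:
D = 15
Function('t')(s) = Add(-5, Mul(2, Pow(5, Rational(1, 2)))) (Function('t')(s) = Add(-5, Pow(Add(15, 5), Rational(1, 2))) = Add(-5, Pow(20, Rational(1, 2))) = Add(-5, Mul(2, Pow(5, Rational(1, 2)))))
Function('v')(k) = Add(Rational(-23, 3), Mul(Rational(2, 3), Pow(k, 2))) (Function('v')(k) = Add(-9, Mul(Rational(1, 3), Add(Add(Pow(k, 2), Mul(k, k)), 4))) = Add(-9, Mul(Rational(1, 3), Add(Add(Pow(k, 2), Pow(k, 2)), 4))) = Add(-9, Mul(Rational(1, 3), Add(Mul(2, Pow(k, 2)), 4))) = Add(-9, Mul(Rational(1, 3), Add(4, Mul(2, Pow(k, 2))))) = Add(-9, Add(Rational(4, 3), Mul(Rational(2, 3), Pow(k, 2)))) = Add(Rational(-23, 3), Mul(Rational(2, 3), Pow(k, 2))))
Add(24, Mul(Function('t')(0), Function('v')(-5))) = Add(24, Mul(Add(-5, Mul(2, Pow(5, Rational(1, 2)))), Add(Rational(-23, 3), Mul(Rational(2, 3), Pow(-5, 2))))) = Add(24, Mul(Add(-5, Mul(2, Pow(5, Rational(1, 2)))), Add(Rational(-23, 3), Mul(Rational(2, 3), 25)))) = Add(24, Mul(Add(-5, Mul(2, Pow(5, Rational(1, 2)))), Add(Rational(-23, 3), Rational(50, 3)))) = Add(24, Mul(Add(-5, Mul(2, Pow(5, Rational(1, 2)))), 9)) = Add(24, Add(-45, Mul(18, Pow(5, Rational(1, 2))))) = Add(-21, Mul(18, Pow(5, Rational(1, 2))))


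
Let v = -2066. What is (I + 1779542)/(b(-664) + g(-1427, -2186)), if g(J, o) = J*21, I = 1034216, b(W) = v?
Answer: -2813758/32033 ≈ -87.839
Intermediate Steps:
b(W) = -2066
g(J, o) = 21*J
(I + 1779542)/(b(-664) + g(-1427, -2186)) = (1034216 + 1779542)/(-2066 + 21*(-1427)) = 2813758/(-2066 - 29967) = 2813758/(-32033) = 2813758*(-1/32033) = -2813758/32033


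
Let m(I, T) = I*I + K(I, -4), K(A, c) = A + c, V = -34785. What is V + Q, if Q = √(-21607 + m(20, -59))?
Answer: -34785 + I*√21191 ≈ -34785.0 + 145.57*I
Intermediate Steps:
m(I, T) = -4 + I + I² (m(I, T) = I*I + (I - 4) = I² + (-4 + I) = -4 + I + I²)
Q = I*√21191 (Q = √(-21607 + (-4 + 20 + 20²)) = √(-21607 + (-4 + 20 + 400)) = √(-21607 + 416) = √(-21191) = I*√21191 ≈ 145.57*I)
V + Q = -34785 + I*√21191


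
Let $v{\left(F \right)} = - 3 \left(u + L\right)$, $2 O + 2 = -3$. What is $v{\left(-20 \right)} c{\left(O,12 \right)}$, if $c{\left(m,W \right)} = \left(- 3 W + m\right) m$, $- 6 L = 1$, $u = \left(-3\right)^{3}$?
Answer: $\frac{62755}{8} \approx 7844.4$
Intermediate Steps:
$u = -27$
$O = - \frac{5}{2}$ ($O = -1 + \frac{1}{2} \left(-3\right) = -1 - \frac{3}{2} = - \frac{5}{2} \approx -2.5$)
$L = - \frac{1}{6}$ ($L = \left(- \frac{1}{6}\right) 1 = - \frac{1}{6} \approx -0.16667$)
$v{\left(F \right)} = \frac{163}{2}$ ($v{\left(F \right)} = - 3 \left(-27 - \frac{1}{6}\right) = \left(-3\right) \left(- \frac{163}{6}\right) = \frac{163}{2}$)
$c{\left(m,W \right)} = m \left(m - 3 W\right)$ ($c{\left(m,W \right)} = \left(m - 3 W\right) m = m \left(m - 3 W\right)$)
$v{\left(-20 \right)} c{\left(O,12 \right)} = \frac{163 \left(- \frac{5 \left(- \frac{5}{2} - 36\right)}{2}\right)}{2} = \frac{163 \left(\left(- \frac{5}{2}\right) \left(- \frac{77}{2}\right)\right)}{2} = \frac{163}{2} \cdot \frac{385}{4} = \frac{62755}{8}$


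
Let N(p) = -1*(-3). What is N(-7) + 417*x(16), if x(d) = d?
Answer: 6675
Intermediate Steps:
N(p) = 3
N(-7) + 417*x(16) = 3 + 417*16 = 3 + 6672 = 6675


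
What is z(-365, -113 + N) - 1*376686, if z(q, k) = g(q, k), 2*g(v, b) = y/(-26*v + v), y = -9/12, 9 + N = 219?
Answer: -27498078003/73000 ≈ -3.7669e+5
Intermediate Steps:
N = 210 (N = -9 + 219 = 210)
y = -3/4 (y = -9*1/12 = -3/4 ≈ -0.75000)
g(v, b) = 3/(200*v) (g(v, b) = (-3/(4*(-26*v + v)))/2 = (-3*(-1/(25*v))/4)/2 = (-(-3)/(100*v))/2 = (3/(100*v))/2 = 3/(200*v))
z(q, k) = 3/(200*q)
z(-365, -113 + N) - 1*376686 = (3/200)/(-365) - 1*376686 = (3/200)*(-1/365) - 376686 = -3/73000 - 376686 = -27498078003/73000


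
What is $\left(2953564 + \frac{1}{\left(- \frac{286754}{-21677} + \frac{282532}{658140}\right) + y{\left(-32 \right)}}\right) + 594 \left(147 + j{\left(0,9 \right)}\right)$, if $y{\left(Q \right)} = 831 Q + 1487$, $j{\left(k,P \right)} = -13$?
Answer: $\frac{271441775281404653845}{89491413339544} \approx 3.0332 \cdot 10^{6}$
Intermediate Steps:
$y{\left(Q \right)} = 1487 + 831 Q$
$\left(2953564 + \frac{1}{\left(- \frac{286754}{-21677} + \frac{282532}{658140}\right) + y{\left(-32 \right)}}\right) + 594 \left(147 + j{\left(0,9 \right)}\right) = \left(2953564 + \frac{1}{\left(- \frac{286754}{-21677} + \frac{282532}{658140}\right) + \left(1487 + 831 \left(-32\right)\right)}\right) + 594 \left(147 - 13\right) = \left(2953564 + \frac{1}{\left(\left(-286754\right) \left(- \frac{1}{21677}\right) + 282532 \cdot \frac{1}{658140}\right) + \left(1487 - 26592\right)}\right) + 594 \cdot 134 = \left(2953564 + \frac{1}{\left(\frac{286754}{21677} + \frac{70633}{164535}\right) - 25105}\right) + 79596 = \left(2953564 + \frac{1}{\frac{48712180931}{3566625195} - 25105}\right) + 79596 = \left(2953564 + \frac{1}{- \frac{89491413339544}{3566625195}}\right) + 79596 = \left(2953564 - \frac{3566625195}{89491413339544}\right) + 79596 = \frac{264318616745230309621}{89491413339544} + 79596 = \frac{271441775281404653845}{89491413339544}$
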